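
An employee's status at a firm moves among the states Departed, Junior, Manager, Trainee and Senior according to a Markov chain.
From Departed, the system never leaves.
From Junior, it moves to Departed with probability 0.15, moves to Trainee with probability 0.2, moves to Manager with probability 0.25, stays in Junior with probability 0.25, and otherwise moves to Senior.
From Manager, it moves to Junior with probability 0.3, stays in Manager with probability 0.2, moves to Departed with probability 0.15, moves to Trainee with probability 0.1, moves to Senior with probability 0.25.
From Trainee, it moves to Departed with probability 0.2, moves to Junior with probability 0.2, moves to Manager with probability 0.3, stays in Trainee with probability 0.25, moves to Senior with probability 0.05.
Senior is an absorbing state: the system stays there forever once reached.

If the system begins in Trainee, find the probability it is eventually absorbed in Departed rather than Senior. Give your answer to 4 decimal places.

0.5810

Let h(s) be the probability of absorption at Departed starting from transient state s. Then h(Departed) = 1 and h(Senior) = 0. By first-step analysis:
h(Junior) = 0.15·1 + 0.25·h(Junior) + 0.25·h(Manager) + 0.2·h(Trainee) + 0.15·0
h(Manager) = 0.15·1 + 0.3·h(Junior) + 0.2·h(Manager) + 0.1·h(Trainee) + 0.25·0
h(Trainee) = 0.2·1 + 0.2·h(Junior) + 0.3·h(Manager) + 0.25·h(Trainee) + 0.05·0
Solving: h(Junior) = 0.5047, h(Manager) = 0.4494, h(Trainee) = 0.5810.
Starting from Trainee, the probability is 0.5810.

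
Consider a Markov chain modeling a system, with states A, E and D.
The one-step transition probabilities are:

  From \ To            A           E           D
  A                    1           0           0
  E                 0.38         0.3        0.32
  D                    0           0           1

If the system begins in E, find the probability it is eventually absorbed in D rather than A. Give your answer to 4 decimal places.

Let h(s) be the probability of absorption at D starting from transient state s. Then h(D) = 1 and h(A) = 0. By first-step analysis:
h(E) = 0.38·0 + 0.3·h(E) + 0.32·1
Solving: h(E) = 0.4571.
Starting from E, the probability is 0.4571.

0.4571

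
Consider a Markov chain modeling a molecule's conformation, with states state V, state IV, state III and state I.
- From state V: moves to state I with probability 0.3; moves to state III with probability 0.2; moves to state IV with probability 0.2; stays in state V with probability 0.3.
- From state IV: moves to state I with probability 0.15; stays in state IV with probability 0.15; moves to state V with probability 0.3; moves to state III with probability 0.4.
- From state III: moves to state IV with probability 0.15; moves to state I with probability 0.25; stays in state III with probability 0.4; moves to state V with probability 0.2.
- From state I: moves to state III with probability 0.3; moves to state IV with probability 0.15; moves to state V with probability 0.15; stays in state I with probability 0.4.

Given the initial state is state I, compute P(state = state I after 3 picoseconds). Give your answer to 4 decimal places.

0.2901

Propagate the distribution vector 3 picoseconds from state I.
After 0 picoseconds: (0.0000, 0.0000, 0.0000, 1.0000)
After 1 picosecond: (0.1500, 0.1500, 0.3000, 0.4000)
After 2 picoseconds: (0.2100, 0.1575, 0.3300, 0.3025)
After 3 picoseconds: (0.2216, 0.1605, 0.3278, 0.2901)
P(in state I after 3 picoseconds) = 0.2901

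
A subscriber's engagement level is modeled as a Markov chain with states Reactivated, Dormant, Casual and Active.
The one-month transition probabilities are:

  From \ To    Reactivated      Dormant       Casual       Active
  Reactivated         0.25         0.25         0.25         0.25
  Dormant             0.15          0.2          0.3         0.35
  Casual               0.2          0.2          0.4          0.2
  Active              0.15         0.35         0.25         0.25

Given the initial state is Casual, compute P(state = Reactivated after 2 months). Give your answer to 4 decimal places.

Propagate the distribution vector 2 months from Casual.
After 0 months: (0.0000, 0.0000, 1.0000, 0.0000)
After 1 month: (0.2000, 0.2000, 0.4000, 0.2000)
After 2 months: (0.1900, 0.2400, 0.3200, 0.2500)
P(in Reactivated after 2 months) = 0.1900

0.1900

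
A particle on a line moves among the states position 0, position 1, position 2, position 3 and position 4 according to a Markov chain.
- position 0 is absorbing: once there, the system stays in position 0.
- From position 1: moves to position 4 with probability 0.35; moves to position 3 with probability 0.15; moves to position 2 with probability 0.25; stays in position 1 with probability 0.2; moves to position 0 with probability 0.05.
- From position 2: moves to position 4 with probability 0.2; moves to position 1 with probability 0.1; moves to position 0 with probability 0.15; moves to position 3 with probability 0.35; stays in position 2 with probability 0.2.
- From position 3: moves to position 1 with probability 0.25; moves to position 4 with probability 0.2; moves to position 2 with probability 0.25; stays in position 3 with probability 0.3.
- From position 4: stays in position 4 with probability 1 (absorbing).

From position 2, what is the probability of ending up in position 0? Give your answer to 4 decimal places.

0.2829

Let h(s) be the probability of absorption at position 0 starting from transient state s. Then h(position 0) = 1 and h(position 4) = 0. By first-step analysis:
h(position 1) = 0.05·1 + 0.2·h(position 1) + 0.25·h(position 2) + 0.15·h(position 3) + 0.35·0
h(position 2) = 0.15·1 + 0.1·h(position 1) + 0.2·h(position 2) + 0.35·h(position 3) + 0.2·0
h(position 3) = 0.25·h(position 1) + 0.25·h(position 2) + 0.3·h(position 3) + 0.2·0
Solving: h(position 1) = 0.1820, h(position 2) = 0.2829, h(position 3) = 0.1661.
Starting from position 2, the probability is 0.2829.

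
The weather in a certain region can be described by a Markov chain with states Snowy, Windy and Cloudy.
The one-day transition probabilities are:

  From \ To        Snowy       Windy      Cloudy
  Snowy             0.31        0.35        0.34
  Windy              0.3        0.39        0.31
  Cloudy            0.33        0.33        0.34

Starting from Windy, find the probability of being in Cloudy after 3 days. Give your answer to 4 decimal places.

0.3292

Propagate the distribution vector 3 days from Windy.
After 0 days: (0.0000, 1.0000, 0.0000)
After 1 day: (0.3000, 0.3900, 0.3100)
After 2 days: (0.3123, 0.3594, 0.3283)
After 3 days: (0.3130, 0.3578, 0.3292)
P(in Cloudy after 3 days) = 0.3292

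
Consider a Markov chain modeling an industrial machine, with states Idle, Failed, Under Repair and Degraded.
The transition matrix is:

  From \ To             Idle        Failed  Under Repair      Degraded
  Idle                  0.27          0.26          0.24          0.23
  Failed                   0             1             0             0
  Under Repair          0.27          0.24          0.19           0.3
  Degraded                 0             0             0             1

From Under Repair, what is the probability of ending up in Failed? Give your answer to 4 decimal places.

Let h(s) be the probability of absorption at Failed starting from transient state s. Then h(Failed) = 1 and h(Degraded) = 0. By first-step analysis:
h(Idle) = 0.27·h(Idle) + 0.26·1 + 0.24·h(Under Repair) + 0.23·0
h(Under Repair) = 0.27·h(Idle) + 0.24·1 + 0.19·h(Under Repair) + 0.3·0
Solving: h(Idle) = 0.5094, h(Under Repair) = 0.4661.
Starting from Under Repair, the probability is 0.4661.

0.4661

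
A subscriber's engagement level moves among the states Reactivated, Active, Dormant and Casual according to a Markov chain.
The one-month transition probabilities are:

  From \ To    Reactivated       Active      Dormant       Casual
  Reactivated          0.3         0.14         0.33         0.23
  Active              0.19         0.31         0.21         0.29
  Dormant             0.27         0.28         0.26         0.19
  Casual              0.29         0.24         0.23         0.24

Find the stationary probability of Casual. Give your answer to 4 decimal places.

Let the stationary distribution be π with π = πP and π_1 + π_2 + π_3 + π_4 = 1.
π_1 = 0.3·π_1 + 0.19·π_2 + 0.27·π_3 + 0.29·π_4
π_2 = 0.14·π_1 + 0.31·π_2 + 0.28·π_3 + 0.24·π_4
π_3 = 0.33·π_1 + 0.21·π_2 + 0.26·π_3 + 0.23·π_4
Solving with the normalization constraint gives π = (0.2634, 0.2409, 0.2593, 0.2364).
So the stationary probability of Casual is 0.2364.

0.2364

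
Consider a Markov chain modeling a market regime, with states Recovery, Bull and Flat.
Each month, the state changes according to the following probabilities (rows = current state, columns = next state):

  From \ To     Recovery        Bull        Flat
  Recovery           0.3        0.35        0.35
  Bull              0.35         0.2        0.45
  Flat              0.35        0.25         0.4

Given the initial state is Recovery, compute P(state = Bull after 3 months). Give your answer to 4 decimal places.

0.2704

Propagate the distribution vector 3 months from Recovery.
After 0 months: (1.0000, 0.0000, 0.0000)
After 1 month: (0.3000, 0.3500, 0.3500)
After 2 months: (0.3350, 0.2625, 0.4025)
After 3 months: (0.3333, 0.2704, 0.3964)
P(in Bull after 3 months) = 0.2704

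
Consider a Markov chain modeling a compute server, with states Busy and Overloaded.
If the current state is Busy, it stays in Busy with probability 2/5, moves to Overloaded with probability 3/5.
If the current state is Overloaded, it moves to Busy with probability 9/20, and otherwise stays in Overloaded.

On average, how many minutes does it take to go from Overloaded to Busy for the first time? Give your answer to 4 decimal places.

2.2222

Let t(s) be the expected number of minutes to first reach Busy from state s, with t(Busy) = 0. Conditioning on the first minute:
t(Overloaded) = 1 + 0.55·t(Overloaded)
Solving: t(Overloaded) = 2.2222.
Expected minutes from Overloaded to Busy: 2.2222.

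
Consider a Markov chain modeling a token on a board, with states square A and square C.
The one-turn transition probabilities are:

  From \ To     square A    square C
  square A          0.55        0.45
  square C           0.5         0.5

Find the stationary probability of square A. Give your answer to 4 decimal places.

Let the stationary distribution be π with π = πP and π_1 + π_2 = 1.
π_1 = 0.55·π_1 + 0.5·π_2
Solving with the normalization constraint gives π = (0.5263, 0.4737).
So the stationary probability of square A is 0.5263.

0.5263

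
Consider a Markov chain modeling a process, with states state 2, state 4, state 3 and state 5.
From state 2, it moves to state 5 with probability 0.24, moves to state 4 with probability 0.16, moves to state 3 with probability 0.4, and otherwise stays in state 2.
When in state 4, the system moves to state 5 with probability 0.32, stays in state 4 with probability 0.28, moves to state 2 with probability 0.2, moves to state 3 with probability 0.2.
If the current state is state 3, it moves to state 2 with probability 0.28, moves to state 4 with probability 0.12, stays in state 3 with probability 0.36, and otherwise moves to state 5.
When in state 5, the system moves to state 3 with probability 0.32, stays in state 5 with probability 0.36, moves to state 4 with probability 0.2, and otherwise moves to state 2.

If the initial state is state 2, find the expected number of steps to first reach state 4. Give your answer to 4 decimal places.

Let t(s) be the expected number of steps to first reach state 4 from state s, with t(state 4) = 0. Conditioning on the first step:
t(state 2) = 1 + 0.2·t(state 2) + 0.4·t(state 3) + 0.24·t(state 5)
t(state 3) = 1 + 0.28·t(state 2) + 0.36·t(state 3) + 0.24·t(state 5)
t(state 5) = 1 + 0.12·t(state 2) + 0.32·t(state 3) + 0.36·t(state 5)
Solving: t(state 2) = 6.3953, t(state 3) = 6.6413, t(state 5) = 6.0823.
Expected steps from state 2 to state 4: 6.3953.

6.3953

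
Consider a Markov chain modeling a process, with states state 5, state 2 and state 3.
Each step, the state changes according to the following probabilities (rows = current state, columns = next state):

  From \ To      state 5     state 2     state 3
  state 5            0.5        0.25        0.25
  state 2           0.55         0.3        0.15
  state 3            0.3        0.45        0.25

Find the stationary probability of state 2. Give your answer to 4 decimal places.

0.3093

Let the stationary distribution be π with π = πP and π_1 + π_2 + π_3 = 1.
π_1 = 0.5·π_1 + 0.55·π_2 + 0.3·π_3
π_2 = 0.25·π_1 + 0.3·π_2 + 0.45·π_3
Solving with the normalization constraint gives π = (0.4716, 0.3093, 0.2191).
So the stationary probability of state 2 is 0.3093.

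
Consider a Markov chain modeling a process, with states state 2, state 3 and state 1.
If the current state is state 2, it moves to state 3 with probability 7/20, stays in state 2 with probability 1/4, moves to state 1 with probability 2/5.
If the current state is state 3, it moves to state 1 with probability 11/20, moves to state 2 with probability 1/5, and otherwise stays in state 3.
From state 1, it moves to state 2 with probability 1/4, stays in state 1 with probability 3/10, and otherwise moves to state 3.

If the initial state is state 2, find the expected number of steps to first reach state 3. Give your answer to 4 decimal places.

Let t(s) be the expected number of steps to first reach state 3 from state s, with t(state 3) = 0. Conditioning on the first step:
t(state 2) = 1 + 0.25·t(state 2) + 0.4·t(state 1)
t(state 1) = 1 + 0.25·t(state 2) + 0.3·t(state 1)
Solving: t(state 2) = 2.5882, t(state 1) = 2.3529.
Expected steps from state 2 to state 3: 2.5882.

2.5882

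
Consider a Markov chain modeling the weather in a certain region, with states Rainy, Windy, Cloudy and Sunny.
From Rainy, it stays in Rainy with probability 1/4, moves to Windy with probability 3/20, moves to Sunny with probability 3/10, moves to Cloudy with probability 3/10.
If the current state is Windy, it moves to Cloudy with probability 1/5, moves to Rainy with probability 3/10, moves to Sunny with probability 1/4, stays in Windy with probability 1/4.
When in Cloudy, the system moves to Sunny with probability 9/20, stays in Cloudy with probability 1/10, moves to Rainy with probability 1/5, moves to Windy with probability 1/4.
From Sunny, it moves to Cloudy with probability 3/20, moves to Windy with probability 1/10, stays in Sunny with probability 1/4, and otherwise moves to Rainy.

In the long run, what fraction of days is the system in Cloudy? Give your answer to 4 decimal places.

0.1975

Let the stationary distribution be π with π = πP and π_1 + π_2 + π_3 + π_4 = 1.
π_1 = 0.25·π_1 + 0.3·π_2 + 0.2·π_3 + 0.5·π_4
π_2 = 0.15·π_1 + 0.25·π_2 + 0.25·π_3 + 0.1·π_4
π_3 = 0.3·π_1 + 0.2·π_2 + 0.1·π_3 + 0.15·π_4
Solving with the normalization constraint gives π = (0.3251, 0.1716, 0.1975, 0.3058).
So the stationary probability of Cloudy is 0.1975.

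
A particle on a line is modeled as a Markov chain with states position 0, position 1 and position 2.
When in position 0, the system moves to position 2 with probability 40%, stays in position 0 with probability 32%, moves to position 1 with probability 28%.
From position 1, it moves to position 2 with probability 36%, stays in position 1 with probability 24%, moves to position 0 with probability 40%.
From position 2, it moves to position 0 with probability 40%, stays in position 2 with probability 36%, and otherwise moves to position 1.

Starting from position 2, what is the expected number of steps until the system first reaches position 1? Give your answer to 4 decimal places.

3.9244

Let t(s) be the expected number of steps to first reach position 1 from state s, with t(position 1) = 0. Conditioning on the first step:
t(position 0) = 1 + 0.32·t(position 0) + 0.4·t(position 2)
t(position 2) = 1 + 0.4·t(position 0) + 0.36·t(position 2)
Solving: t(position 0) = 3.7791, t(position 2) = 3.9244.
Expected steps from position 2 to position 1: 3.9244.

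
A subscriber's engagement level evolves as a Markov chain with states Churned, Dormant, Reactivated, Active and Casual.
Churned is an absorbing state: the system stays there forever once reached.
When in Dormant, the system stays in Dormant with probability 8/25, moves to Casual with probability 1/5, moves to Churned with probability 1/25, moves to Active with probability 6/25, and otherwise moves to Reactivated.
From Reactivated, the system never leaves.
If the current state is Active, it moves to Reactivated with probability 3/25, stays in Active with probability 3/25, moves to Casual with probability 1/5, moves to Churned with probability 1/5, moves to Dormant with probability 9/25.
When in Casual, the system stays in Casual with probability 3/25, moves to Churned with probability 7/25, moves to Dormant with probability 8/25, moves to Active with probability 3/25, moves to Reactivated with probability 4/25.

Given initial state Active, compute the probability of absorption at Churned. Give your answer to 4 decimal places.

Let h(s) be the probability of absorption at Churned starting from transient state s. Then h(Churned) = 1 and h(Reactivated) = 0. By first-step analysis:
h(Dormant) = 0.04·1 + 0.32·h(Dormant) + 0.2·0 + 0.24·h(Active) + 0.2·h(Casual)
h(Active) = 0.2·1 + 0.36·h(Dormant) + 0.12·0 + 0.12·h(Active) + 0.2·h(Casual)
h(Casual) = 0.28·1 + 0.32·h(Dormant) + 0.16·0 + 0.12·h(Active) + 0.12·h(Casual)
Solving: h(Dormant) = 0.3949, h(Active) = 0.5096, h(Casual) = 0.5313.
Starting from Active, the probability is 0.5096.

0.5096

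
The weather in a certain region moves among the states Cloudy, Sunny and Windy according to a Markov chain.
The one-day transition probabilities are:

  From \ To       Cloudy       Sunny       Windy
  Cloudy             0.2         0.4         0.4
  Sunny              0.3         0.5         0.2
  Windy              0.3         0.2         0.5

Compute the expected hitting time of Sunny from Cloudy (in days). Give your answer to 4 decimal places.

Let t(s) be the expected number of days to first reach Sunny from state s, with t(Sunny) = 0. Conditioning on the first day:
t(Cloudy) = 1 + 0.2·t(Cloudy) + 0.4·t(Windy)
t(Windy) = 1 + 0.3·t(Cloudy) + 0.5·t(Windy)
Solving: t(Cloudy) = 3.2143, t(Windy) = 3.9286.
Expected days from Cloudy to Sunny: 3.2143.

3.2143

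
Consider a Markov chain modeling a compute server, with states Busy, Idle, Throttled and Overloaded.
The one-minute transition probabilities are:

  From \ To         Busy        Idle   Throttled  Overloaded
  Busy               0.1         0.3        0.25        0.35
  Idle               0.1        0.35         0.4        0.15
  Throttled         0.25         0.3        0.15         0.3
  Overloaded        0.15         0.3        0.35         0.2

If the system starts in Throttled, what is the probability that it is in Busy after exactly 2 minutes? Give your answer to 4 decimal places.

Propagate the distribution vector 2 minutes from Throttled.
After 0 minutes: (0.0000, 0.0000, 1.0000, 0.0000)
After 1 minute: (0.2500, 0.3000, 0.1500, 0.3000)
After 2 minutes: (0.1375, 0.3150, 0.3100, 0.2375)
P(in Busy after 2 minutes) = 0.1375

0.1375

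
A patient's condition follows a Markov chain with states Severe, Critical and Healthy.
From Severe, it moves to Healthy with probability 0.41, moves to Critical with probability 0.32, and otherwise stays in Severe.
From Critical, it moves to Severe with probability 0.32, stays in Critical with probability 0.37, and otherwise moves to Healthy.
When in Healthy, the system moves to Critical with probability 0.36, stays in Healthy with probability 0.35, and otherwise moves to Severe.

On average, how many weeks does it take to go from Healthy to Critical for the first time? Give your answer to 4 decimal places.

Let t(s) be the expected number of weeks to first reach Critical from state s, with t(Critical) = 0. Conditioning on the first week:
t(Severe) = 1 + 0.27·t(Severe) + 0.41·t(Healthy)
t(Healthy) = 1 + 0.29·t(Severe) + 0.35·t(Healthy)
Solving: t(Severe) = 2.9809, t(Healthy) = 2.8684.
Expected weeks from Healthy to Critical: 2.8684.

2.8684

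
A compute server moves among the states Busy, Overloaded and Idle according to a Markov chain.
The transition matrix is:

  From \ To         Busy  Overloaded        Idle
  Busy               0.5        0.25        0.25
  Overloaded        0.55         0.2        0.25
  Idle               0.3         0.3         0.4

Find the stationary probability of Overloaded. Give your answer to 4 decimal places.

0.2521

Let the stationary distribution be π with π = πP and π_1 + π_2 + π_3 = 1.
π_1 = 0.5·π_1 + 0.55·π_2 + 0.3·π_3
π_2 = 0.25·π_1 + 0.2·π_2 + 0.3·π_3
Solving with the normalization constraint gives π = (0.4538, 0.2521, 0.2941).
So the stationary probability of Overloaded is 0.2521.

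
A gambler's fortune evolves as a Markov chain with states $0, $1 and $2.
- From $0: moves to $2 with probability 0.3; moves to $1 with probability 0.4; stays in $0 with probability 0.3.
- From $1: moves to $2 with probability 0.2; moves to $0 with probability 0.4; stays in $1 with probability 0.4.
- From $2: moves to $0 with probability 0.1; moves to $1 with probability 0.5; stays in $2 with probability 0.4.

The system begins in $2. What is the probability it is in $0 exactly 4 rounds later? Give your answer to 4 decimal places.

Propagate the distribution vector 4 rounds from $2.
After 0 rounds: (0.0000, 0.0000, 1.0000)
After 1 round: (0.1000, 0.5000, 0.4000)
After 2 rounds: (0.2700, 0.4400, 0.2900)
After 3 rounds: (0.2860, 0.4290, 0.2850)
After 4 rounds: (0.2859, 0.4285, 0.2856)
P(in $0 after 4 rounds) = 0.2859

0.2859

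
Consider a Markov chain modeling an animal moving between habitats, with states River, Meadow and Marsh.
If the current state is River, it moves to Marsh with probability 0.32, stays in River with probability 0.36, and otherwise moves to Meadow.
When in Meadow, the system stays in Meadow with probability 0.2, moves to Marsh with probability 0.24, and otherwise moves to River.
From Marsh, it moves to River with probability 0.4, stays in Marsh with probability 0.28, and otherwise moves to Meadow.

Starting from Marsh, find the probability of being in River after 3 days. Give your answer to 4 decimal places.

0.4276

Propagate the distribution vector 3 days from Marsh.
After 0 days: (0.0000, 0.0000, 1.0000)
After 1 day: (0.4000, 0.3200, 0.2800)
After 2 days: (0.4352, 0.2816, 0.2832)
After 3 days: (0.4276, 0.2862, 0.2861)
P(in River after 3 days) = 0.4276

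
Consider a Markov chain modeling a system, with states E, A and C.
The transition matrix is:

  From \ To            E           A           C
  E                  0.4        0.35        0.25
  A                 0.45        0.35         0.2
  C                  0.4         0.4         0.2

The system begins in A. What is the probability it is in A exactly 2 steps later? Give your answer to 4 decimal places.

Sum over the intermediate state after 1 step:
P = P(A→E)·P(E→A) + P(A→A)·P(A→A) + P(A→C)·P(C→A)
  = 0.45×0.35 + 0.35×0.35 + 0.2×0.4
  = 0.1575 + 0.1225 + 0.0800 = 0.3600

0.3600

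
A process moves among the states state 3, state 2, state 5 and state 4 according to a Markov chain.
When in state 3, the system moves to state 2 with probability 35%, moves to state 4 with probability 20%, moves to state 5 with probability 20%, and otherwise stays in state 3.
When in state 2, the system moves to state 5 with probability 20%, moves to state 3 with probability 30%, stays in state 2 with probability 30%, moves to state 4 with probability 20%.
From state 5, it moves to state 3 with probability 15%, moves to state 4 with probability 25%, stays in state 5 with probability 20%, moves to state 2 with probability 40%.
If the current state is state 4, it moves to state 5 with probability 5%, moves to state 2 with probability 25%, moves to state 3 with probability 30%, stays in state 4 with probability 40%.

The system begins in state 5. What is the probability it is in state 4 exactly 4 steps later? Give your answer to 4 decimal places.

0.2601

Propagate the distribution vector 4 steps from state 5.
After 0 steps: (0.0000, 0.0000, 1.0000, 0.0000)
After 1 step: (0.1500, 0.4000, 0.2000, 0.2500)
After 2 steps: (0.2625, 0.3150, 0.1625, 0.2600)
After 3 steps: (0.2625, 0.3164, 0.1610, 0.2601)
After 4 steps: (0.2627, 0.3162, 0.1610, 0.2601)
P(in state 4 after 4 steps) = 0.2601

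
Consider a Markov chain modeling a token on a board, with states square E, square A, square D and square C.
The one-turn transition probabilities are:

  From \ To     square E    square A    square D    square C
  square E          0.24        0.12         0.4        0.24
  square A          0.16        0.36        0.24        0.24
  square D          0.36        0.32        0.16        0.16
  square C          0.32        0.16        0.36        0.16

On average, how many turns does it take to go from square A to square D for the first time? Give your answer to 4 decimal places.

Let t(s) be the expected number of turns to first reach square D from state s, with t(square D) = 0. Conditioning on the first turn:
t(square E) = 1 + 0.24·t(square E) + 0.12·t(square A) + 0.24·t(square C)
t(square A) = 1 + 0.16·t(square E) + 0.36·t(square A) + 0.24·t(square C)
t(square C) = 1 + 0.32·t(square E) + 0.16·t(square A) + 0.16·t(square C)
Solving: t(square E) = 2.7474, t(square A) = 3.3258, t(square C) = 2.8706.
Expected turns from square A to square D: 3.3258.

3.3258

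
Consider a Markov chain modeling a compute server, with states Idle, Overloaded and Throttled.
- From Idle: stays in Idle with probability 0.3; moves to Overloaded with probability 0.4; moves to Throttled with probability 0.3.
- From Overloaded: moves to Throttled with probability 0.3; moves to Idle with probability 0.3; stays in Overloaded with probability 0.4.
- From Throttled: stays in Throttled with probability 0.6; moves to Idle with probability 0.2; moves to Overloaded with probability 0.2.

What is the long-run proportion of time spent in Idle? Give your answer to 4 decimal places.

0.2571

Let the stationary distribution be π with π = πP and π_1 + π_2 + π_3 = 1.
π_1 = 0.3·π_1 + 0.3·π_2 + 0.2·π_3
π_2 = 0.4·π_1 + 0.4·π_2 + 0.2·π_3
Solving with the normalization constraint gives π = (0.2571, 0.3143, 0.4286).
So the stationary probability of Idle is 0.2571.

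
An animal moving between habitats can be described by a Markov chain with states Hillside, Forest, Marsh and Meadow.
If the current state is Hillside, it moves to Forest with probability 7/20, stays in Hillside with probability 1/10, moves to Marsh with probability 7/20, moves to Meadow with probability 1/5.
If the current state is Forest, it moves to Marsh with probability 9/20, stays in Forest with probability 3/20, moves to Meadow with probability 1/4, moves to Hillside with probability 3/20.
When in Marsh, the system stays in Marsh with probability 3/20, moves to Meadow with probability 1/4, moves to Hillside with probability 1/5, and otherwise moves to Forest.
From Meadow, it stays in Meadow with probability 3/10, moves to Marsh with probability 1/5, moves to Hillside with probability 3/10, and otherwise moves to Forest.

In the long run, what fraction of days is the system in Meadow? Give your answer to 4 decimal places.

0.2530

Let the stationary distribution be π with π = πP and π_1 + π_2 + π_3 + π_4 = 1.
π_1 = 0.1·π_1 + 0.15·π_2 + 0.2·π_3 + 0.3·π_4
π_2 = 0.35·π_1 + 0.15·π_2 + 0.4·π_3 + 0.2·π_4
π_3 = 0.35·π_1 + 0.45·π_2 + 0.15·π_3 + 0.2·π_4
Solving with the normalization constraint gives π = (0.1925, 0.2718, 0.2827, 0.2530).
So the stationary probability of Meadow is 0.2530.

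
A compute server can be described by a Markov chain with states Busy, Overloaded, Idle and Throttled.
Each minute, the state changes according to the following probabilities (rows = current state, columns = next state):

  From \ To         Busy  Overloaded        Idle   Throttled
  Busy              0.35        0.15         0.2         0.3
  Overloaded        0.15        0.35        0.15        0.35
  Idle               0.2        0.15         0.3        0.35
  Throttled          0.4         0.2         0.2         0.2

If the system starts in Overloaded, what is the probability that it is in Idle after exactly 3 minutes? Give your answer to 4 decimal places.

Propagate the distribution vector 3 minutes from Overloaded.
After 0 minutes: (0.0000, 1.0000, 0.0000, 0.0000)
After 1 minute: (0.1500, 0.3500, 0.1500, 0.3500)
After 2 minutes: (0.2750, 0.2375, 0.1975, 0.2900)
After 3 minutes: (0.2874, 0.2120, 0.2079, 0.2928)
P(in Idle after 3 minutes) = 0.2079

0.2079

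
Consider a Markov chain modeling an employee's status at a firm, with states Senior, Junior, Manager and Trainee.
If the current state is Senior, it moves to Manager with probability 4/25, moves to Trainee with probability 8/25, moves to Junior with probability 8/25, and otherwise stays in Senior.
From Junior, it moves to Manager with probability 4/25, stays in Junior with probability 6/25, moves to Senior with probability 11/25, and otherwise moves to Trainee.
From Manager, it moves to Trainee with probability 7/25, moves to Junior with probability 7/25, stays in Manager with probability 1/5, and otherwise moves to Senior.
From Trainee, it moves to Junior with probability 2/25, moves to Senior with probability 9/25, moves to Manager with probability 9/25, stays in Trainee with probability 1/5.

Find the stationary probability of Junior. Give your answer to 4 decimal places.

Let the stationary distribution be π with π = πP and π_1 + π_2 + π_3 + π_4 = 1.
π_1 = 0.2·π_1 + 0.44·π_2 + 0.24·π_3 + 0.36·π_4
π_2 = 0.32·π_1 + 0.24·π_2 + 0.28·π_3 + 0.08·π_4
π_3 = 0.16·π_1 + 0.16·π_2 + 0.2·π_3 + 0.36·π_4
Solving with the normalization constraint gives π = (0.3040, 0.2339, 0.2176, 0.2445).
So the stationary probability of Junior is 0.2339.

0.2339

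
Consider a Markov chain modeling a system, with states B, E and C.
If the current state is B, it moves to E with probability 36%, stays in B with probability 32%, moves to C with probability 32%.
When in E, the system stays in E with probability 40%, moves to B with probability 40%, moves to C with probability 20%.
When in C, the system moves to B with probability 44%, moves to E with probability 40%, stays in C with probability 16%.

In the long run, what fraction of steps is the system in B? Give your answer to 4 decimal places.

Let the stationary distribution be π with π = πP and π_1 + π_2 + π_3 = 1.
π_1 = 0.32·π_1 + 0.4·π_2 + 0.44·π_3
π_2 = 0.36·π_1 + 0.4·π_2 + 0.4·π_3
Solving with the normalization constraint gives π = (0.3791, 0.3848, 0.2361).
So the stationary probability of B is 0.3791.

0.3791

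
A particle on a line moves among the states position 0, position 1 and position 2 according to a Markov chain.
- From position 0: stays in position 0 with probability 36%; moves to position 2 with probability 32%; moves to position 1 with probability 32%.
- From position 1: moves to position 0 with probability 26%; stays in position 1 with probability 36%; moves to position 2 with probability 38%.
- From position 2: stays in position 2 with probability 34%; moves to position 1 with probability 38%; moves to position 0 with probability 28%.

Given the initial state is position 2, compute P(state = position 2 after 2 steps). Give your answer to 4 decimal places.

0.3496

Sum over the intermediate state after 1 step:
P = P(position 2→position 0)·P(position 0→position 2) + P(position 2→position 1)·P(position 1→position 2) + P(position 2→position 2)·P(position 2→position 2)
  = 0.28×0.32 + 0.38×0.38 + 0.34×0.34
  = 0.0896 + 0.1444 + 0.1156 = 0.3496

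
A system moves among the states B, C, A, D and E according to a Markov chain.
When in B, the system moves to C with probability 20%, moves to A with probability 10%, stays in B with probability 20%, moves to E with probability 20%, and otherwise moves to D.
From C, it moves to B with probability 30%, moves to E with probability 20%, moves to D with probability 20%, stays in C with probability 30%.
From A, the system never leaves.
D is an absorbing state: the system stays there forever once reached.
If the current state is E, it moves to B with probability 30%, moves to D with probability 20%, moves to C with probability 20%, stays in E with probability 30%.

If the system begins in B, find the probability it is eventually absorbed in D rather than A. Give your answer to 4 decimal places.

Let h(s) be the probability of absorption at D starting from transient state s. Then h(D) = 1 and h(A) = 0. By first-step analysis:
h(B) = 0.2·h(B) + 0.2·h(C) + 0.1·0 + 0.3·1 + 0.2·h(E)
h(C) = 0.3·h(B) + 0.3·h(C) + 0.2·1 + 0.2·h(E)
h(E) = 0.3·h(B) + 0.2·h(C) + 0.2·1 + 0.3·h(E)
Solving: h(B) = 0.8214, h(C) = 0.8929, h(E) = 0.8929.
Starting from B, the probability is 0.8214.

0.8214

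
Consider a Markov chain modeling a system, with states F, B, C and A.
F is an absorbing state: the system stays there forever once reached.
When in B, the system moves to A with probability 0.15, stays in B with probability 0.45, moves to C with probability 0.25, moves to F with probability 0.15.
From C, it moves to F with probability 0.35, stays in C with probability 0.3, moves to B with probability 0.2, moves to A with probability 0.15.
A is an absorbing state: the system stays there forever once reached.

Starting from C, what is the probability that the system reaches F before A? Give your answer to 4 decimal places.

0.6642

Let h(s) be the probability of absorption at F starting from transient state s. Then h(F) = 1 and h(A) = 0. By first-step analysis:
h(B) = 0.15·1 + 0.45·h(B) + 0.25·h(C) + 0.15·0
h(C) = 0.35·1 + 0.2·h(B) + 0.3·h(C) + 0.15·0
Solving: h(B) = 0.5746, h(C) = 0.6642.
Starting from C, the probability is 0.6642.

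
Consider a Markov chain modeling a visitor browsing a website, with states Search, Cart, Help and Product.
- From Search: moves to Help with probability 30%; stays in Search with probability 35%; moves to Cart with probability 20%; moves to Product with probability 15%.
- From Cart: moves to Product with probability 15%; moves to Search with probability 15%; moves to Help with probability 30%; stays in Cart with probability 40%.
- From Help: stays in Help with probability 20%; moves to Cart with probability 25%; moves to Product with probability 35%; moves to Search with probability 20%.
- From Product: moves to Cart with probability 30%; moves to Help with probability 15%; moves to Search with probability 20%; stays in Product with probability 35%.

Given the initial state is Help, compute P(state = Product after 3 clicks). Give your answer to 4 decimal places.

0.2475

Propagate the distribution vector 3 clicks from Help.
After 0 clicks: (0.0000, 0.0000, 1.0000, 0.0000)
After 1 click: (0.2000, 0.2500, 0.2000, 0.3500)
After 2 clicks: (0.2175, 0.2950, 0.2275, 0.2600)
After 3 clicks: (0.2179, 0.2964, 0.2383, 0.2475)
P(in Product after 3 clicks) = 0.2475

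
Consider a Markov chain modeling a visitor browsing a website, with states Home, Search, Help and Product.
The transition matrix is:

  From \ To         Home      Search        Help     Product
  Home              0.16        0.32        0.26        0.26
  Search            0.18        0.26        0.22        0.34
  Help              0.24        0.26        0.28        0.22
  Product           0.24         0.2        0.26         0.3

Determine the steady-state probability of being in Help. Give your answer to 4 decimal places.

Let the stationary distribution be π with π = πP and π_1 + π_2 + π_3 + π_4 = 1.
π_1 = 0.16·π_1 + 0.18·π_2 + 0.24·π_3 + 0.24·π_4
π_2 = 0.32·π_1 + 0.26·π_2 + 0.26·π_3 + 0.2·π_4
π_3 = 0.26·π_1 + 0.22·π_2 + 0.28·π_3 + 0.26·π_4
Solving with the normalization constraint gives π = (0.2080, 0.2556, 0.2549, 0.2815).
So the stationary probability of Help is 0.2549.

0.2549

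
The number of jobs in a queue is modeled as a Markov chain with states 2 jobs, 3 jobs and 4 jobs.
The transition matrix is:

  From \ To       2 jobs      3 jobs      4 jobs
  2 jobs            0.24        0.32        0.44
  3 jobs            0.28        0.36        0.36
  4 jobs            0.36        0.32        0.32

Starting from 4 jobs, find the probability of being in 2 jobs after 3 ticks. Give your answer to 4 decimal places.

0.2984

Propagate the distribution vector 3 ticks from 4 jobs.
After 0 ticks: (0.0000, 0.0000, 1.0000)
After 1 tick: (0.3600, 0.3200, 0.3200)
After 2 ticks: (0.2912, 0.3328, 0.3760)
After 3 ticks: (0.2984, 0.3333, 0.3683)
P(in 2 jobs after 3 ticks) = 0.2984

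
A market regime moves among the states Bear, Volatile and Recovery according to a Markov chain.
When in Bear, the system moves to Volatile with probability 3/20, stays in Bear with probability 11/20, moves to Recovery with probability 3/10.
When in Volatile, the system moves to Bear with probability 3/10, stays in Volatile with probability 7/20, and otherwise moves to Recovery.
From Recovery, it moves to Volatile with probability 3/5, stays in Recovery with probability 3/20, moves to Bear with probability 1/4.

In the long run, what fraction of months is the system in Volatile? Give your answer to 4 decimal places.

0.3426

Let the stationary distribution be π with π = πP and π_1 + π_2 + π_3 = 1.
π_1 = 0.55·π_1 + 0.3·π_2 + 0.25·π_3
π_2 = 0.15·π_1 + 0.35·π_2 + 0.6·π_3
Solving with the normalization constraint gives π = (0.3816, 0.3426, 0.2758).
So the stationary probability of Volatile is 0.3426.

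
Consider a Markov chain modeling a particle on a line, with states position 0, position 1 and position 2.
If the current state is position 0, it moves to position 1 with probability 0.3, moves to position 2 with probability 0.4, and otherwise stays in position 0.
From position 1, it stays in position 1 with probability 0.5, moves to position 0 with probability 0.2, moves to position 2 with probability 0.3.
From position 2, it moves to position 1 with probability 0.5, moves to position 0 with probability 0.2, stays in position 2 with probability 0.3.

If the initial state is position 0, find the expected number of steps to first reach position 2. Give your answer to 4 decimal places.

2.7586

Let t(s) be the expected number of steps to first reach position 2 from state s, with t(position 2) = 0. Conditioning on the first step:
t(position 0) = 1 + 0.3·t(position 0) + 0.3·t(position 1)
t(position 1) = 1 + 0.2·t(position 0) + 0.5·t(position 1)
Solving: t(position 0) = 2.7586, t(position 1) = 3.1034.
Expected steps from position 0 to position 2: 2.7586.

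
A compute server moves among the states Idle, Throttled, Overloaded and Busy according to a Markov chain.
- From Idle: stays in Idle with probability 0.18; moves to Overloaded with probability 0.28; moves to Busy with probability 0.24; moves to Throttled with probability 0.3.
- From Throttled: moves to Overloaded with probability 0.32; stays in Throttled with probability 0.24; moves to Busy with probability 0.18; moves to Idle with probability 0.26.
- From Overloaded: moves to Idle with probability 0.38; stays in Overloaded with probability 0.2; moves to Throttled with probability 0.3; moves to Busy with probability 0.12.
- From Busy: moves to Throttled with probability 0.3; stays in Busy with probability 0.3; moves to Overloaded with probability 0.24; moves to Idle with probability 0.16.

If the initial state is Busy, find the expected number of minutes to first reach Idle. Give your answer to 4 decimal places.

Let t(s) be the expected number of minutes to first reach Idle from state s, with t(Idle) = 0. Conditioning on the first minute:
t(Throttled) = 1 + 0.24·t(Throttled) + 0.32·t(Overloaded) + 0.18·t(Busy)
t(Overloaded) = 1 + 0.3·t(Throttled) + 0.2·t(Overloaded) + 0.12·t(Busy)
t(Busy) = 1 + 0.3·t(Throttled) + 0.24·t(Overloaded) + 0.3·t(Busy)
Solving: t(Throttled) = 3.6484, t(Overloaded) = 3.2332, t(Busy) = 4.1007.
Expected minutes from Busy to Idle: 4.1007.

4.1007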